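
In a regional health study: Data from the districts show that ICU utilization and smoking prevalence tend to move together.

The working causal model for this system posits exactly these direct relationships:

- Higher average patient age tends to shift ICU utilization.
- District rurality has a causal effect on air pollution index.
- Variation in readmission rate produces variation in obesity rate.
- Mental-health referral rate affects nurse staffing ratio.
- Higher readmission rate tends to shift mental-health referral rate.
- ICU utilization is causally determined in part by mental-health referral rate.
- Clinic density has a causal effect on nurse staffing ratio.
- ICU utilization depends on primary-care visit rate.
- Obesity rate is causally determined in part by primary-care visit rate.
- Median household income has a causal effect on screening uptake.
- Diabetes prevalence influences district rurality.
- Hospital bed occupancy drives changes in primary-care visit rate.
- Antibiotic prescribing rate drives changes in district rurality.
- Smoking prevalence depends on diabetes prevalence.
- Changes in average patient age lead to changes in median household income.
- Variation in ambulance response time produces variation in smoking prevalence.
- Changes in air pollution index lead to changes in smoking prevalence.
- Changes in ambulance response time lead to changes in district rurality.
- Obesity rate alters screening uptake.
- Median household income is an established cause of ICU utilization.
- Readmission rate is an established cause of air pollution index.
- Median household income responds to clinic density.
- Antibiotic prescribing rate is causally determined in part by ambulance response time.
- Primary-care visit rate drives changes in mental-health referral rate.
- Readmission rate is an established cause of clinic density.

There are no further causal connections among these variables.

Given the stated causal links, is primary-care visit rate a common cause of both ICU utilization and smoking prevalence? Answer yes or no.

no

Primary-care visit rate has no stated causal path to smoking prevalence. A confounder must cause both variables, so primary-care visit rate does not qualify.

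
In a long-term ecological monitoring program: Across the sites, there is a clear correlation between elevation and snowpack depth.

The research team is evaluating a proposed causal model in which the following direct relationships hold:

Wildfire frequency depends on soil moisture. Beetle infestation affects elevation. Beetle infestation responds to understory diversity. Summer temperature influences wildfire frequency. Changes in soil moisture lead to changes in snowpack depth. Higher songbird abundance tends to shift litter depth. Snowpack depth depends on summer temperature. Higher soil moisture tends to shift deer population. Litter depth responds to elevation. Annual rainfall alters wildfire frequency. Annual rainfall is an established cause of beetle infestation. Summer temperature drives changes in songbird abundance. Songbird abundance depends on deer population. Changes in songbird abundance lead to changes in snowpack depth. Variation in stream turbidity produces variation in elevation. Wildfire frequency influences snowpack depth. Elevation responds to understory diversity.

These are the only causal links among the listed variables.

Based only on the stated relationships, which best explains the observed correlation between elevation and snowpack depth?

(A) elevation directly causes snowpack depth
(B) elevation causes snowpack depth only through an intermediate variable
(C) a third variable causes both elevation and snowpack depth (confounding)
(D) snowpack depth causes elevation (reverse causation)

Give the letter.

Annual rainfall causes elevation (annual rainfall → beetle infestation → elevation) and snowpack depth (annual rainfall → wildfire frequency → snowpack depth) — a common cause creating the correlation.
There is no stated path from elevation to snowpack depth or from snowpack depth to elevation, so neither direct nor reverse causation applies.

C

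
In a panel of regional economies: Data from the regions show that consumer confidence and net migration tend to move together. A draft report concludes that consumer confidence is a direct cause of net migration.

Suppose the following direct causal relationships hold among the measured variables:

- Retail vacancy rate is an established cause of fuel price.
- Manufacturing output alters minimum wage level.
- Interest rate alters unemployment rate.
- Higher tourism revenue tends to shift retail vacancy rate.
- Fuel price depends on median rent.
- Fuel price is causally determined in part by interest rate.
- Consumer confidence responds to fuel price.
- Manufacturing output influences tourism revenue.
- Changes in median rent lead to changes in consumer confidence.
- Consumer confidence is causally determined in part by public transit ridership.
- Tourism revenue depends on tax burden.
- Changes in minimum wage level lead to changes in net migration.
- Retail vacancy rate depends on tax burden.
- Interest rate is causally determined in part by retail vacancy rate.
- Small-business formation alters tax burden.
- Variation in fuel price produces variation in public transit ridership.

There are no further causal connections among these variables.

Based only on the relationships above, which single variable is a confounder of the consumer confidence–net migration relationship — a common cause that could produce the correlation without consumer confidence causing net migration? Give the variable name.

manufacturing output

Manufacturing output has a causal path to consumer confidence (manufacturing output → tourism revenue → retail vacancy rate → fuel price → consumer confidence) and a separate causal path to net migration (manufacturing output → minimum wage level → net migration), so it is a common cause of both.
No stated relationship gives consumer confidence a causal route to net migration, so the correlation is explained by the shared upstream cause rather than a direct effect.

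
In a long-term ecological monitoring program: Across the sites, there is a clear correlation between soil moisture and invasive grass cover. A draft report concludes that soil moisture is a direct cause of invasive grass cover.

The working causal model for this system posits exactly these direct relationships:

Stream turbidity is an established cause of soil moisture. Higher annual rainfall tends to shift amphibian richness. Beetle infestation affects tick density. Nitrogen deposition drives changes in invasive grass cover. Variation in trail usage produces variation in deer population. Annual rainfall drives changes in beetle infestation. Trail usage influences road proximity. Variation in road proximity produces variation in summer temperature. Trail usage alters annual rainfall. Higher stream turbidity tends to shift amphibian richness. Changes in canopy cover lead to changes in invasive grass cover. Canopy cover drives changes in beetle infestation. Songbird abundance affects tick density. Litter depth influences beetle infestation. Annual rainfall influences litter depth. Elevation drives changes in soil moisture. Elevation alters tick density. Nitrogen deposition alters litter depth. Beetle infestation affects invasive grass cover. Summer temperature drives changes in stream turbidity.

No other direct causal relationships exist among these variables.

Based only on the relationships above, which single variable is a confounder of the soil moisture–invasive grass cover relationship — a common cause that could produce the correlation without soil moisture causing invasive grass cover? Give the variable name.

trail usage

Trail usage has a causal path to soil moisture (trail usage → road proximity → summer temperature → stream turbidity → soil moisture) and a separate causal path to invasive grass cover (trail usage → annual rainfall → beetle infestation → invasive grass cover), so it is a common cause of both.
No stated relationship gives soil moisture a causal route to invasive grass cover, so the correlation is explained by the shared upstream cause rather than a direct effect.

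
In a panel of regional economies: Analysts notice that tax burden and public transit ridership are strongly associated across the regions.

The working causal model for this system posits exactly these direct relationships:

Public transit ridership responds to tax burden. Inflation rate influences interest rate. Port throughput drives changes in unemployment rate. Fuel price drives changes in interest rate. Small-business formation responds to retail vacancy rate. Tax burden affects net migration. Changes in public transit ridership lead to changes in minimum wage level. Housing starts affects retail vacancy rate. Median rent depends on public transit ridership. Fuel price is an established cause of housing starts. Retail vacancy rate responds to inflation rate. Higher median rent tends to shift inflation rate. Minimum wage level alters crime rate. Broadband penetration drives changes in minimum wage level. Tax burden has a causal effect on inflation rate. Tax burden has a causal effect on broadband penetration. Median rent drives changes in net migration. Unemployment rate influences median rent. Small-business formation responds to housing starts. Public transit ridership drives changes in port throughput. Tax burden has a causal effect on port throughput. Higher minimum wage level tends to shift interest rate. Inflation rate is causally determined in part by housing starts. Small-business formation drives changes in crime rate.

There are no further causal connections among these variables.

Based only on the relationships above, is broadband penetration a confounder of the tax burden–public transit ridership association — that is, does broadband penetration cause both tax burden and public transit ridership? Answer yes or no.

Broadband penetration has no stated causal path to either tax burden or public transit ridership. A confounder must cause both variables, so broadband penetration does not qualify.

no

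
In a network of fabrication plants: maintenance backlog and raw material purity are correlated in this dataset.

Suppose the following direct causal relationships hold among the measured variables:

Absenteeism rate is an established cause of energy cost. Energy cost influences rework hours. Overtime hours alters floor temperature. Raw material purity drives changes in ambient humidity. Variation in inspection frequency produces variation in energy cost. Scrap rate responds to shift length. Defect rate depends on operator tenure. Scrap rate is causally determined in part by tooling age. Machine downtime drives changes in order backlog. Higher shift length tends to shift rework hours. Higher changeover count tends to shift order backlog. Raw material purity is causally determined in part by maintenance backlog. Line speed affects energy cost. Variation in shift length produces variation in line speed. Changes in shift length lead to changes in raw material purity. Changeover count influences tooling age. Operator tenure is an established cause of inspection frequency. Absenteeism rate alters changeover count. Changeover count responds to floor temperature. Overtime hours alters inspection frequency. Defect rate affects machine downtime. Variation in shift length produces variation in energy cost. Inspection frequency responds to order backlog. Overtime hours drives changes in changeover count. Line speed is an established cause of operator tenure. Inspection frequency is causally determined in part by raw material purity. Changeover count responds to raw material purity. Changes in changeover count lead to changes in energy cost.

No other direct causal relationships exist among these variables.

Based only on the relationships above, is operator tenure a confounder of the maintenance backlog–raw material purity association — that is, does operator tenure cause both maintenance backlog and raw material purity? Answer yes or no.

no

Operator tenure has no stated causal path to either maintenance backlog or raw material purity. A confounder must cause both variables, so operator tenure does not qualify.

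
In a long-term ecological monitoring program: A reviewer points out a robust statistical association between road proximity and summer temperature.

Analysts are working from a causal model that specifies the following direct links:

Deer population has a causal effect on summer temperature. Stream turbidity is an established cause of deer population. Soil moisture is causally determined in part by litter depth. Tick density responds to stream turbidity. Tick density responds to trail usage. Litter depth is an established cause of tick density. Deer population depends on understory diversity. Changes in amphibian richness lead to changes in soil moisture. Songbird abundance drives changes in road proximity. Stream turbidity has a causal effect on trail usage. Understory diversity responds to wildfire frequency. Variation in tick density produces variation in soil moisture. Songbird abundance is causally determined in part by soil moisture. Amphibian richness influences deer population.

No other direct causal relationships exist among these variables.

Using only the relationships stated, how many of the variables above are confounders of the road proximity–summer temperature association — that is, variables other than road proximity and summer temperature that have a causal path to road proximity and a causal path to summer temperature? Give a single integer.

The common causes are: amphibian richness (to road proximity via amphibian richness → soil moisture → songbird abundance → road proximity; to summer temperature via amphibian richness → deer population → summer temperature); stream turbidity (to road proximity via stream turbidity → tick density → soil moisture → songbird abundance → road proximity; to summer temperature via stream turbidity → deer population → summer temperature).
Every other variable lacks a causal path to at least one of road proximity and summer temperature.

2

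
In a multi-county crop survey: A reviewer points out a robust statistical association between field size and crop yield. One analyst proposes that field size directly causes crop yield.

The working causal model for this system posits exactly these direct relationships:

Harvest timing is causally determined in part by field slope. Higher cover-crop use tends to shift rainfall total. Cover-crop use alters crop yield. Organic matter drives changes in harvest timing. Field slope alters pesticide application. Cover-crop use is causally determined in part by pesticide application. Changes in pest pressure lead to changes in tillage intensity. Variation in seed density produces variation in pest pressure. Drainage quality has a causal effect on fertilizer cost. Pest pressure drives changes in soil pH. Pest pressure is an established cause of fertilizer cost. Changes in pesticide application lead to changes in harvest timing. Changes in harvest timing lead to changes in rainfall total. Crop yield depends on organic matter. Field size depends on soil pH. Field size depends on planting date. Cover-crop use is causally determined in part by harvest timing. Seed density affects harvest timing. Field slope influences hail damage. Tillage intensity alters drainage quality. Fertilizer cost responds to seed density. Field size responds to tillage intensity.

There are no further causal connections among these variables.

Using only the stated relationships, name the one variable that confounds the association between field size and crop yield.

seed density

Seed density has a causal path to field size (seed density → pest pressure → tillage intensity → field size) and a separate causal path to crop yield (seed density → harvest timing → cover-crop use → crop yield), so it is a common cause of both.
No stated relationship gives field size a causal route to crop yield, so the correlation is explained by the shared upstream cause rather than a direct effect.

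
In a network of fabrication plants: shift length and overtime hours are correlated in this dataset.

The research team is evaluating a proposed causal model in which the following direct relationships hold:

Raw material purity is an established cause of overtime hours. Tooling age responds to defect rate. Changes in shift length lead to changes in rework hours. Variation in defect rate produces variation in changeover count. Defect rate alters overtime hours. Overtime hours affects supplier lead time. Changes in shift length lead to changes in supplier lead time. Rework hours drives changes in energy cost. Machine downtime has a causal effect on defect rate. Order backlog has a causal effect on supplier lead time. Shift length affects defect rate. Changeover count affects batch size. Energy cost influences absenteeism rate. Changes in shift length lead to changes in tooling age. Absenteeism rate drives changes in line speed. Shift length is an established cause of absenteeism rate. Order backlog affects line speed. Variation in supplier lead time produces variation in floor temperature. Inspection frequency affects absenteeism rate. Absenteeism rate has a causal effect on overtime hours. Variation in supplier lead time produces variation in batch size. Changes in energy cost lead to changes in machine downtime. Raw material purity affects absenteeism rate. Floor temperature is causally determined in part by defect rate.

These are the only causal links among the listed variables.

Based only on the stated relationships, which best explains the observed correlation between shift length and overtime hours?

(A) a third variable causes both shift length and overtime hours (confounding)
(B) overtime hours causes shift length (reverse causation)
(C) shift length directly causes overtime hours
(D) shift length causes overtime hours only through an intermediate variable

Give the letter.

D

Shift length reaches overtime hours through shift length → absenteeism rate → overtime hours — an indirect causal chain with no direct shift length → overtime hours link. No variable causes both shift length and overtime hours, so confounding is ruled out; the effect is mediated.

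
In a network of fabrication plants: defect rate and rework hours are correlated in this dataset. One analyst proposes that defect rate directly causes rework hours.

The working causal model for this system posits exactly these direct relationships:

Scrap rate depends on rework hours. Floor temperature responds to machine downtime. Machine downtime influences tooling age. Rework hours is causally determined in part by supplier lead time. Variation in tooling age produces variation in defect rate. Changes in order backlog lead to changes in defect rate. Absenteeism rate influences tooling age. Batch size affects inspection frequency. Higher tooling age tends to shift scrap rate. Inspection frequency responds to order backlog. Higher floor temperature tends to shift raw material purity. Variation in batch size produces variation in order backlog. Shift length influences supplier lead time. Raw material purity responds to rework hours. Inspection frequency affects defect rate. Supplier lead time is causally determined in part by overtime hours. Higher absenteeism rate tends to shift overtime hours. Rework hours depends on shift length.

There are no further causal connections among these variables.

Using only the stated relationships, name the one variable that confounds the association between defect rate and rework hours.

Absenteeism rate has a causal path to defect rate (absenteeism rate → tooling age → defect rate) and a separate causal path to rework hours (absenteeism rate → overtime hours → supplier lead time → rework hours), so it is a common cause of both.
No stated relationship gives defect rate a causal route to rework hours, so the correlation is explained by the shared upstream cause rather than a direct effect.

absenteeism rate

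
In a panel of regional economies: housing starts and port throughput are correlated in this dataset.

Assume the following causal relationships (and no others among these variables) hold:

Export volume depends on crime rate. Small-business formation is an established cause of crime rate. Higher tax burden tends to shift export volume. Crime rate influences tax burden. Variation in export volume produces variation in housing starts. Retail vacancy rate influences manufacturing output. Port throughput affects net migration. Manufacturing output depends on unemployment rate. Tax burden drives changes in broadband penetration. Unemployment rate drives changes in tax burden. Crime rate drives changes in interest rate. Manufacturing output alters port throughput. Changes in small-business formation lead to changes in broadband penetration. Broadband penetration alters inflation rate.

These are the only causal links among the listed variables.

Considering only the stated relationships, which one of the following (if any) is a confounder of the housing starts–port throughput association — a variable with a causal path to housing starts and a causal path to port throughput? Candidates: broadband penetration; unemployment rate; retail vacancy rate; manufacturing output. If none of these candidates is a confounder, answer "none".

Unemployment rate causes housing starts (unemployment rate → tax burden → export volume → housing starts) and also causes port throughput (unemployment rate → manufacturing output → port throughput); it is a common cause of both.
Each of the other candidates lacks a causal path to at least one of housing starts and port throughput, so they do not confound the relationship.

unemployment rate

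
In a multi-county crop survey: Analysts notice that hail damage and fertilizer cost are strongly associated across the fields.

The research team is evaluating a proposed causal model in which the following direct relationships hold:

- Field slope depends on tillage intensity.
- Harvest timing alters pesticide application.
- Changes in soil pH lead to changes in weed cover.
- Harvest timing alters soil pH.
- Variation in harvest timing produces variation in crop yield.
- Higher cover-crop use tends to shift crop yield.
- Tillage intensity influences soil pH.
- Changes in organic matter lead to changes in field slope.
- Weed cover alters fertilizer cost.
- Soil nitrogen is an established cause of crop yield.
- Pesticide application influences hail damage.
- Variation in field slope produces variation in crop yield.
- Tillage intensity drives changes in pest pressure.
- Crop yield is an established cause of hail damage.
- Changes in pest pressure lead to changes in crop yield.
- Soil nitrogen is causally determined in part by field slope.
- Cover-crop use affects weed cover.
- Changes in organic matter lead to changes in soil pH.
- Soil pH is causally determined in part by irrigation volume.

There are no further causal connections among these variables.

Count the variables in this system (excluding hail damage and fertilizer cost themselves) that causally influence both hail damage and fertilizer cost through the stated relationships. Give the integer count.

The common causes are: cover-crop use (to hail damage via cover-crop use → crop yield → hail damage; to fertilizer cost via cover-crop use → weed cover → fertilizer cost); harvest timing (to hail damage via harvest timing → crop yield → hail damage; to fertilizer cost via harvest timing → soil pH → weed cover → fertilizer cost); organic matter (to hail damage via organic matter → field slope → crop yield → hail damage; to fertilizer cost via organic matter → soil pH → weed cover → fertilizer cost); tillage intensity (to hail damage via tillage intensity → pest pressure → crop yield → hail damage; to fertilizer cost via tillage intensity → soil pH → weed cover → fertilizer cost).
Every other variable lacks a causal path to at least one of hail damage and fertilizer cost.

4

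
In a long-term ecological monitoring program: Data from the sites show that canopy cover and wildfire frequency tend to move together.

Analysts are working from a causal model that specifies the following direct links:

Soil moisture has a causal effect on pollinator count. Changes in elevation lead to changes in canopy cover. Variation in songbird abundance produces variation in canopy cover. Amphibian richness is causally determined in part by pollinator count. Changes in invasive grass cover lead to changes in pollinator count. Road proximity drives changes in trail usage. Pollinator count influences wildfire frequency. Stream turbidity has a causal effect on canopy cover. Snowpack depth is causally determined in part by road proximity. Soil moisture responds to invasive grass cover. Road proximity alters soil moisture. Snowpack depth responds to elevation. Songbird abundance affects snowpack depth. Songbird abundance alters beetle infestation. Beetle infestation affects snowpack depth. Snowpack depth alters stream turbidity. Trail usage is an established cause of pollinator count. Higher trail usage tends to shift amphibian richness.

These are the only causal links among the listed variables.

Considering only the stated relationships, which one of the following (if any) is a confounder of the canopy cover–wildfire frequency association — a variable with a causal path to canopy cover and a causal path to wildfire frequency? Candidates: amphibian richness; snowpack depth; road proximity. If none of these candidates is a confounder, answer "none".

road proximity

Road proximity causes canopy cover (road proximity → snowpack depth → stream turbidity → canopy cover) and also causes wildfire frequency (road proximity → soil moisture → pollinator count → wildfire frequency); it is a common cause of both.
Each of the other candidates lacks a causal path to at least one of canopy cover and wildfire frequency, so they do not confound the relationship.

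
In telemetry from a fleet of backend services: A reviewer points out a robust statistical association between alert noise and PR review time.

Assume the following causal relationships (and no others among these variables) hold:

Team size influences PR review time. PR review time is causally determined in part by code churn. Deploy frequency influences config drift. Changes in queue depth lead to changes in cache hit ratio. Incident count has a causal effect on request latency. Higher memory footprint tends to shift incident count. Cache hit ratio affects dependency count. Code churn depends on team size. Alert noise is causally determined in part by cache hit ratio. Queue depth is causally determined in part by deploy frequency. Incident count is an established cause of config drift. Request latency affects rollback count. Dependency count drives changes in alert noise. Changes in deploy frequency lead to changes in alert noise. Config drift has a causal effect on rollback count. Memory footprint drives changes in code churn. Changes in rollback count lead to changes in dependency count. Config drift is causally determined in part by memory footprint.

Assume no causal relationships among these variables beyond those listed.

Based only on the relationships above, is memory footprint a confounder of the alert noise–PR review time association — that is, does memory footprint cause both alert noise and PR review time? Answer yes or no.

Memory footprint has a causal path to alert noise (memory footprint → config drift → rollback count → dependency count → alert noise) and to PR review time (memory footprint → code churn → PR review time), so it is a common cause of both — a confounder.

yes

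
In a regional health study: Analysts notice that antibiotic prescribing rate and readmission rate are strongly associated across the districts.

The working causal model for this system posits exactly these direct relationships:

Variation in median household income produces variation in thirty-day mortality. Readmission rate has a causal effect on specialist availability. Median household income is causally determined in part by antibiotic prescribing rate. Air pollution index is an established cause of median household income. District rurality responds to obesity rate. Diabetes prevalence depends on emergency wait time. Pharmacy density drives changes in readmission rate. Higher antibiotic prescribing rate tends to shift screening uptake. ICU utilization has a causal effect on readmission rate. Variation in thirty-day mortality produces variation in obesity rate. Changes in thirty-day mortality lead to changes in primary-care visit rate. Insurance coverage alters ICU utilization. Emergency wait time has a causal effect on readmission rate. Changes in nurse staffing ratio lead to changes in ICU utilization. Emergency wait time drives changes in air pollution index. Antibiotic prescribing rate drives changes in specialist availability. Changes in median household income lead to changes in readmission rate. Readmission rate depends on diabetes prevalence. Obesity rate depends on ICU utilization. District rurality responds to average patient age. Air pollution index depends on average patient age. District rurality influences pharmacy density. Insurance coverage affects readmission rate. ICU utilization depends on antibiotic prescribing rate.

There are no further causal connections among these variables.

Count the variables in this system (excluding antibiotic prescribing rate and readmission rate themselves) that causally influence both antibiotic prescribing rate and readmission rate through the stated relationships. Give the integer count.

0

No listed variable has a causal path to both antibiotic prescribing rate and readmission rate, so there are no common causes.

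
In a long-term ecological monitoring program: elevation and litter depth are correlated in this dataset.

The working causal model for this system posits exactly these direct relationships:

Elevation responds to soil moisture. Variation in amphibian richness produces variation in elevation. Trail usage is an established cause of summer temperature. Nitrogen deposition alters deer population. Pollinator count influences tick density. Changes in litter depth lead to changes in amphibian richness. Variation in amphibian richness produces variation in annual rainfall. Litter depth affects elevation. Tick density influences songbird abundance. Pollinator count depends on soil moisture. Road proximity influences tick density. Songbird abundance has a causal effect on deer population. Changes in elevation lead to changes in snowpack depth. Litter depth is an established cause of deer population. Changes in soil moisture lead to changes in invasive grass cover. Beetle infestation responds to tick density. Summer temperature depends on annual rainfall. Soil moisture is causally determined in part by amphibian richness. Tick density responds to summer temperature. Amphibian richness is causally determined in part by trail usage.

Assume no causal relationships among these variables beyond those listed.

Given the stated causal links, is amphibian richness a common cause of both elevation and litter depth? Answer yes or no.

no

Amphibian richness has no stated causal path to litter depth. A confounder must cause both variables, so amphibian richness does not qualify.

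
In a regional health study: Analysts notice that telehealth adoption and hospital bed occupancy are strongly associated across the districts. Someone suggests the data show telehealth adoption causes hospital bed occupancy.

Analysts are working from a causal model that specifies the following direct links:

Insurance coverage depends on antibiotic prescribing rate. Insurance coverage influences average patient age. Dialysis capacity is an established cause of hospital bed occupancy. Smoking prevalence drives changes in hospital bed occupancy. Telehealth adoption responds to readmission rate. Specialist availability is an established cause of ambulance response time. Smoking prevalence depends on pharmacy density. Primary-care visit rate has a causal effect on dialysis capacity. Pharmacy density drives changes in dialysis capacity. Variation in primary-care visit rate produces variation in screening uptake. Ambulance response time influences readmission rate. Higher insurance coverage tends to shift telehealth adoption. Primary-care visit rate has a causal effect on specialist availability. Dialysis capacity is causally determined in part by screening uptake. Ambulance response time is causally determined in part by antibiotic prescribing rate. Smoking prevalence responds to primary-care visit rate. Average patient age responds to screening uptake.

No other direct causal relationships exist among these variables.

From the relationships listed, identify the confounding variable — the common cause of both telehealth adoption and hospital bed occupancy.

primary-care visit rate

Primary-care visit rate has a causal path to telehealth adoption (primary-care visit rate → specialist availability → ambulance response time → readmission rate → telehealth adoption) and a separate causal path to hospital bed occupancy (primary-care visit rate → smoking prevalence → hospital bed occupancy), so it is a common cause of both.
No stated relationship gives telehealth adoption a causal route to hospital bed occupancy, so the correlation is explained by the shared upstream cause rather than a direct effect.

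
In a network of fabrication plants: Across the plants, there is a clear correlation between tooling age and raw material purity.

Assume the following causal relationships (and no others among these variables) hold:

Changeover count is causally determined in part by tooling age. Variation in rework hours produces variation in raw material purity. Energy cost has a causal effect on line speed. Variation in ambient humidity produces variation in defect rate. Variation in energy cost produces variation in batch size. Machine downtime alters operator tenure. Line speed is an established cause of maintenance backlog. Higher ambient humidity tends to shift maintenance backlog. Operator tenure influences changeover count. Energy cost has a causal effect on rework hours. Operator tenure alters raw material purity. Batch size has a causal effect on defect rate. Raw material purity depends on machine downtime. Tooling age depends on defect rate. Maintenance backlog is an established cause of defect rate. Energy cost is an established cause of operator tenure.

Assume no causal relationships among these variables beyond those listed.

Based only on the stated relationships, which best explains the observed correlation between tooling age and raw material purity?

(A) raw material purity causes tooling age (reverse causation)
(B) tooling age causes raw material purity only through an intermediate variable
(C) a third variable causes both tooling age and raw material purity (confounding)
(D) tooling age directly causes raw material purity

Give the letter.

Energy cost causes tooling age (energy cost → batch size → defect rate → tooling age) and raw material purity (energy cost → rework hours → raw material purity) — a common cause creating the correlation.
There is no stated path from tooling age to raw material purity or from raw material purity to tooling age, so neither direct nor reverse causation applies.

C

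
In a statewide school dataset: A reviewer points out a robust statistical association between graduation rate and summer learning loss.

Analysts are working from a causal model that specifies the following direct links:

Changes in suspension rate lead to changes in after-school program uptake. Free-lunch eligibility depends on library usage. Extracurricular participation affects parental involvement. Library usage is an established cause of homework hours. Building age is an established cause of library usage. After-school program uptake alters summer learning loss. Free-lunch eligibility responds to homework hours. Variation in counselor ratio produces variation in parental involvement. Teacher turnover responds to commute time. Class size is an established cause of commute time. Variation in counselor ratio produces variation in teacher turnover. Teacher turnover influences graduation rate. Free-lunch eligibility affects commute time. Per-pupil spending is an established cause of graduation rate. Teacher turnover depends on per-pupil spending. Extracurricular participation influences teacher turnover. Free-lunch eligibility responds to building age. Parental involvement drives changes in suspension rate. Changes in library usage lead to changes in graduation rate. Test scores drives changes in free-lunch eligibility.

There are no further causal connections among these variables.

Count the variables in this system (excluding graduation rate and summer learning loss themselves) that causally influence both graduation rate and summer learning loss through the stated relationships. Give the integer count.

The common causes are: counselor ratio (to graduation rate via counselor ratio → teacher turnover → graduation rate; to summer learning loss via counselor ratio → parental involvement → suspension rate → after-school program uptake → summer learning loss); extracurricular participation (to graduation rate via extracurricular participation → teacher turnover → graduation rate; to summer learning loss via extracurricular participation → parental involvement → suspension rate → after-school program uptake → summer learning loss).
Every other variable lacks a causal path to at least one of graduation rate and summer learning loss.

2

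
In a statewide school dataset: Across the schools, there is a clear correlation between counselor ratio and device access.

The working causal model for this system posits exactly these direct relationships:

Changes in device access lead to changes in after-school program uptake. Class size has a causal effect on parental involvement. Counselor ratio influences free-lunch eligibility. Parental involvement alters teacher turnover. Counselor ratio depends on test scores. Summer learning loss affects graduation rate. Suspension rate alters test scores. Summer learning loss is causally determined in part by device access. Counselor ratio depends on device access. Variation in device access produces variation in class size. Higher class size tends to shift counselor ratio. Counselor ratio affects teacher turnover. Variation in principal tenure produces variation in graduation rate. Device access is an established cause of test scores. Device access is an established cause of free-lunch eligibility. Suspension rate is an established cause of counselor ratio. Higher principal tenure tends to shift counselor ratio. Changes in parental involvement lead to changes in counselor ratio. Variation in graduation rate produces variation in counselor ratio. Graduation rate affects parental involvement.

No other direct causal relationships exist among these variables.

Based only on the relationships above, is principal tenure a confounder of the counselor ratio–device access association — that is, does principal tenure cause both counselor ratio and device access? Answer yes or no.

no

Principal tenure has no stated causal path to device access. A confounder must cause both variables, so principal tenure does not qualify.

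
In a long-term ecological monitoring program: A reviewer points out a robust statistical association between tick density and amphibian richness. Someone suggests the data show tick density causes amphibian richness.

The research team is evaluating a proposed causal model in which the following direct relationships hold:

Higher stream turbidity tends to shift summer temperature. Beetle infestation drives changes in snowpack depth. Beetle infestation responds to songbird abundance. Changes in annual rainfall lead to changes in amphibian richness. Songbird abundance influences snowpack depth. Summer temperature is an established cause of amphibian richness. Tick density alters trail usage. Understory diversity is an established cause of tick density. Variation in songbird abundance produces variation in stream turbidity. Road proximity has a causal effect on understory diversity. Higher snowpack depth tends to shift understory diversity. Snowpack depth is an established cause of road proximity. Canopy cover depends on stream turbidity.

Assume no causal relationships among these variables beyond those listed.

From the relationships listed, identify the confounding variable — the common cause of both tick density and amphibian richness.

Songbird abundance has a causal path to tick density (songbird abundance → snowpack depth → understory diversity → tick density) and a separate causal path to amphibian richness (songbird abundance → stream turbidity → summer temperature → amphibian richness), so it is a common cause of both.
No stated relationship gives tick density a causal route to amphibian richness, so the correlation is explained by the shared upstream cause rather than a direct effect.

songbird abundance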